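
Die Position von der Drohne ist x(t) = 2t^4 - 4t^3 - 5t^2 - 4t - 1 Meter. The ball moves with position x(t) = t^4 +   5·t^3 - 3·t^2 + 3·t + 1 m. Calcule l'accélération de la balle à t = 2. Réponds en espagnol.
Para resolver esto, necesitamos tomar 2 derivadas de nuestra ecuación de la posición x(t) = t^4 + 5·t^3 - 3·t^2 + 3·t + 1. Tomando d/dt de x(t), encontramos v(t) = 4·t^3 + 15·t^2 - 6·t + 3. La derivada de la velocidad da la aceleración: a(t) = 12·t^2 + 30·t - 6. Usando a(t) = 12·t^2 + 30·t - 6 y sustituyendo t = 2, encontramos a = 102.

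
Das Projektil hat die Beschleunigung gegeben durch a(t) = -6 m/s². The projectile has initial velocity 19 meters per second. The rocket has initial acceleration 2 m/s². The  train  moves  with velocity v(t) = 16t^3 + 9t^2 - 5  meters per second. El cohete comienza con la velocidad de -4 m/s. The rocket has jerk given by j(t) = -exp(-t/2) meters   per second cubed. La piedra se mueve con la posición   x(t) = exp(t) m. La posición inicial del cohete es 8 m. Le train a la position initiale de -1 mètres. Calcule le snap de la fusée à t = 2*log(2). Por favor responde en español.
Para resolver esto, necesitamos tomar 1 derivada de nuestra ecuación de la sacudida j(t) = -exp(-t/2). La derivada de la sacudida da el snap: s(t) = exp(-t/2)/2. Tenemos el snap s(t) = exp(-t/2)/2. Sustituyendo t = 2*log(2): s(2*log(2)) = 1/4.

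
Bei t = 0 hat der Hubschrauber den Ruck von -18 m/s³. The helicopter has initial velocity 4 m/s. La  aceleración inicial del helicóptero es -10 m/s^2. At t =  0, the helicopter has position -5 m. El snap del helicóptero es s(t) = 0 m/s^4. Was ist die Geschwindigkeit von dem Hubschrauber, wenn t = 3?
Ausgehend von dem Snap s(t) = 0, nehmen wir 3 Integrale. Mit ∫s(t)dt und Anwendung von j(0) = -18, finden wir j(t) = -18. Durch Integration von dem Ruck und Verwendung der Anfangsbedingung a(0) = -10, erhalten wir a(t) = -18·t - 10. Mit ∫a(t)dt und Anwendung von v(0) = 4, finden wir v(t) = -9·t^2 - 10·t + 4. Mit v(t) = -9·t^2 - 10·t + 4 und Einsetzen von t = 3, finden wir v = -107.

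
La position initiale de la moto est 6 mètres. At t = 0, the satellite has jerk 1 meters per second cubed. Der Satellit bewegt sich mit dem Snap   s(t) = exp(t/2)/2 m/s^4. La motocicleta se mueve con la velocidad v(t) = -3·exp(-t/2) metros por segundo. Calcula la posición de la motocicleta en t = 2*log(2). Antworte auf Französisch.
Nous devons trouver la primitive de notre équation de la vitesse v(t) = -3·exp(-t/2) 1 fois. En prenant ∫v(t)dt et en appliquant x(0) = 6, nous trouvons x(t) = 6·exp(-t/2). De l'équation de la position x(t) = 6·exp(-t/2), nous substituons t = 2*log(2) pour obtenir x = 3.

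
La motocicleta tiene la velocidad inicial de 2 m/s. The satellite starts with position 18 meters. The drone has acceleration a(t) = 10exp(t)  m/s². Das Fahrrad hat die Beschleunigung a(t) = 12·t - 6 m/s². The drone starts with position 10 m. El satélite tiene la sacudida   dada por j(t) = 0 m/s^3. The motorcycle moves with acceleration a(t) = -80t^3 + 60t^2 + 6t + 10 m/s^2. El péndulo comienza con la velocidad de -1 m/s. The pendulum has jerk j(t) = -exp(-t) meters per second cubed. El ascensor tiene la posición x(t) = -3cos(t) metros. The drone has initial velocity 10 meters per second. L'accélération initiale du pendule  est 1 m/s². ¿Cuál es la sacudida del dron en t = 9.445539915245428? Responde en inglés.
Starting from acceleration a(t) = 10·exp(t), we take 1 derivative. Taking d/dt of a(t), we find j(t) = 10·exp(t). We have jerk j(t) = 10·exp(t). Substituting t = 9.445539915245428: j(9.445539915245428) = 126516.119794834.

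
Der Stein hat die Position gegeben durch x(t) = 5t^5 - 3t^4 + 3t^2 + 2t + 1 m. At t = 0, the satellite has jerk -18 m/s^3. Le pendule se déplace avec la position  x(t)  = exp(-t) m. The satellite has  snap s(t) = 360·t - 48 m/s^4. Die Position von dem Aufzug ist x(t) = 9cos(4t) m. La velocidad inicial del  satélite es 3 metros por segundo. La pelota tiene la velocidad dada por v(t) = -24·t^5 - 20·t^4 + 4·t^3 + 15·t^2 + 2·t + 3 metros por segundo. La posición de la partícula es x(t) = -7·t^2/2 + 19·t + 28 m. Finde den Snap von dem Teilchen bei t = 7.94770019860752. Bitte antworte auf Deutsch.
Um dies zu lösen, müssen wir 4 Ableitungen unserer Gleichung für die Position x(t) = -7·t^2/2 + 19·t + 28 nehmen. Durch Ableiten von der Position erhalten wir die Geschwindigkeit: v(t) = 19 - 7·t. Mit d/dt von v(t) finden wir a(t) = -7. Die Ableitung von der Beschleunigung ergibt den Ruck: j(t) = 0. Die Ableitung von dem Ruck ergibt den Snap: s(t) = 0. Wir haben den Snap s(t) = 0. Durch Einsetzen von t = 7.94770019860752: s(7.94770019860752) = 0.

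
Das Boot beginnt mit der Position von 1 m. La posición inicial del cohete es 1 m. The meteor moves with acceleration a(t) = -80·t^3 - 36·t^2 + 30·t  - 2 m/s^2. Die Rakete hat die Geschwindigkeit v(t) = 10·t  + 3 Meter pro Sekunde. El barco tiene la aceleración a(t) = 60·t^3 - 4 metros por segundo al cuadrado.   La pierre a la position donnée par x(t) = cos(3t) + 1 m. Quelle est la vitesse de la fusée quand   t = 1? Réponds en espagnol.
Usando v(t) = 10·t + 3 y sustituyendo t = 1, encontramos v = 13.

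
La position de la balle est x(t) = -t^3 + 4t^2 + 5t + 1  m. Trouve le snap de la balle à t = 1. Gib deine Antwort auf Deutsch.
Um dies zu lösen, müssen wir 4 Ableitungen unserer Gleichung für die Position x(t) = -t^3 + 4·t^2 + 5·t + 1 nehmen. Durch Ableiten von der Position erhalten wir die Geschwindigkeit: v(t) = -3·t^2 + 8·t + 5. Mit d/dt von v(t) finden wir a(t) = 8 - 6·t. Durch Ableiten von der Beschleunigung erhalten wir den Ruck: j(t) = -6. Mit d/dt von j(t) finden wir s(t) = 0. Wir haben den Snap s(t) = 0. Durch Einsetzen von t = 1: s(1) = 0.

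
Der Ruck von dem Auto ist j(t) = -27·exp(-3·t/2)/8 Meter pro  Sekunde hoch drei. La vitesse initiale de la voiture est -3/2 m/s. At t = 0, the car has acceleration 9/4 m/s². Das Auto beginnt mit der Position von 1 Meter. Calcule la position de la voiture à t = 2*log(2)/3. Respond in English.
To find the answer, we compute 3 antiderivatives of j(t) = -27·exp(-3·t/2)/8. Taking ∫j(t)dt and applying a(0) = 9/4, we find a(t) = 9·exp(-3·t/2)/4. The antiderivative of acceleration, with v(0) = -3/2, gives velocity: v(t) = -3·exp(-3·t/2)/2. Taking ∫v(t)dt and applying x(0) = 1, we find x(t) = exp(-3·t/2). From the given position equation x(t) = exp(-3·t/2), we substitute t = 2*log(2)/3 to get x = 1/2.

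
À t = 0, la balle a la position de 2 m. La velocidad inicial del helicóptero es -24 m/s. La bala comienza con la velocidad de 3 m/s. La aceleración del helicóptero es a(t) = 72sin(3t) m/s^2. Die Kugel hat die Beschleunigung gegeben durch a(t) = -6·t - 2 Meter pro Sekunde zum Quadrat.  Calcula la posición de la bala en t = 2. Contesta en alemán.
Wir müssen unsere Gleichung für die Beschleunigung a(t) = -6·t - 2 2-mal integrieren. Durch Integration von der Beschleunigung und Verwendung der Anfangsbedingung v(0) = 3, erhalten wir v(t) = -3·t^2 - 2·t + 3. Mit ∫v(t)dt und Anwendung von x(0) = 2, finden wir x(t) = -t^3 - t^2 + 3·t + 2. Mit x(t) = -t^3 - t^2 + 3·t + 2 und Einsetzen von t = 2, finden wir x = -4.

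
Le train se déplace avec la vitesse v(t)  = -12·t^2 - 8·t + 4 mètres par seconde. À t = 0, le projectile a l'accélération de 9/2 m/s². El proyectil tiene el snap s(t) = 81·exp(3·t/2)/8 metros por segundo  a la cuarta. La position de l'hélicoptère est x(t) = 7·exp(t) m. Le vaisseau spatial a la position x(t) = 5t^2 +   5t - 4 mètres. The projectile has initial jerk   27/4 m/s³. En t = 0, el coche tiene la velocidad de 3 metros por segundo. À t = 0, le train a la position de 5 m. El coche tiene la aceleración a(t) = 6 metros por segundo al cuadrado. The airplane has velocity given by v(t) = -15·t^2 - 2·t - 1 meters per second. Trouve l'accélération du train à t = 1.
Nous devons dériver notre équation de la vitesse v(t) = -12·t^2 - 8·t + 4 1 fois. En dérivant la vitesse, nous obtenons l'accélération: a(t) = -24·t - 8. De l'équation de l'accélération a(t) = -24·t - 8, nous substituons t = 1 pour obtenir a = -32.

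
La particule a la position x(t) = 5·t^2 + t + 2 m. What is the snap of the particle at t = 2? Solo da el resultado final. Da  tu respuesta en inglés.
s(2) = 0.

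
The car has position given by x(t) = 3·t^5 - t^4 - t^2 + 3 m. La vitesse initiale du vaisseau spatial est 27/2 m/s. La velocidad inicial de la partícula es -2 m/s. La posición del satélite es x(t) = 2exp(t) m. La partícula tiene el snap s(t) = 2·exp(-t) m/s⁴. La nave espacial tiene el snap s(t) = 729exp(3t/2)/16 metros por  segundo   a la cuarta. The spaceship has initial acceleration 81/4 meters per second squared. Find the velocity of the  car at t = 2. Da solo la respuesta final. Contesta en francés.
La réponse est 204.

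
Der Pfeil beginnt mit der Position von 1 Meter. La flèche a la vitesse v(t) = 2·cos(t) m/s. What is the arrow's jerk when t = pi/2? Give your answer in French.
Pour résoudre ceci, nous devons prendre 2 dérivées de notre équation de la vitesse v(t) = 2·cos(t). En dérivant la vitesse, nous obtenons l'accélération: a(t) = -2·sin(t). La dérivée de l'accélération donne le jerk: j(t) = -2·cos(t). En utilisant j(t) = -2·cos(t) et en substituant t = pi/2, nous trouvons j = 0.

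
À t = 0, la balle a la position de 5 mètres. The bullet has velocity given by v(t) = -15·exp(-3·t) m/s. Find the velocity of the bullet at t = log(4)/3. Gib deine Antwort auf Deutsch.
Aus der Gleichung für die Geschwindigkeit v(t) = -15·exp(-3·t), setzen wir t = log(4)/3 ein und erhalten v = -15/4.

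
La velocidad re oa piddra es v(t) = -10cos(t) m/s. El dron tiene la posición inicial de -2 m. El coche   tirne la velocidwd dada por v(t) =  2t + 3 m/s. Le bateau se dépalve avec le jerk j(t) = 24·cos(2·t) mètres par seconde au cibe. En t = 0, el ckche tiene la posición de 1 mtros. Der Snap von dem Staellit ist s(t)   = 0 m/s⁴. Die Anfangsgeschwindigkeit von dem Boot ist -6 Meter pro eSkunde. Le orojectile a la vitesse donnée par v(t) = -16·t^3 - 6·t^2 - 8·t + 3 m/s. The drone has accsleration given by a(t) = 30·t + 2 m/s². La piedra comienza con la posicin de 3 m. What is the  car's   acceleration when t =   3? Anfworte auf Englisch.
We must differentiate our velocity equation v(t) = 2·t + 3 1 time. Taking d/dt of v(t), we find a(t) = 2. From the given acceleration equation a(t) = 2, we substitute t = 3 to get a = 2.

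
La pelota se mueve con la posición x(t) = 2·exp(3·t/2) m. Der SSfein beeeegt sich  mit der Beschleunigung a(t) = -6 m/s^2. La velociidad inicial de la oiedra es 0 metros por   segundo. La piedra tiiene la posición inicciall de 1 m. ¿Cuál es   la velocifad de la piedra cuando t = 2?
Para resolver esto, necesitamos tomar 1 integral de nuestra ecuación de la aceleración a(t) = -6. La integral de la aceleración, con v(0) = 0, da la velocidad: v(t) = -6·t. De la ecuación de la velocidad v(t) = -6·t, sustituimos t = 2 para obtener v = -12.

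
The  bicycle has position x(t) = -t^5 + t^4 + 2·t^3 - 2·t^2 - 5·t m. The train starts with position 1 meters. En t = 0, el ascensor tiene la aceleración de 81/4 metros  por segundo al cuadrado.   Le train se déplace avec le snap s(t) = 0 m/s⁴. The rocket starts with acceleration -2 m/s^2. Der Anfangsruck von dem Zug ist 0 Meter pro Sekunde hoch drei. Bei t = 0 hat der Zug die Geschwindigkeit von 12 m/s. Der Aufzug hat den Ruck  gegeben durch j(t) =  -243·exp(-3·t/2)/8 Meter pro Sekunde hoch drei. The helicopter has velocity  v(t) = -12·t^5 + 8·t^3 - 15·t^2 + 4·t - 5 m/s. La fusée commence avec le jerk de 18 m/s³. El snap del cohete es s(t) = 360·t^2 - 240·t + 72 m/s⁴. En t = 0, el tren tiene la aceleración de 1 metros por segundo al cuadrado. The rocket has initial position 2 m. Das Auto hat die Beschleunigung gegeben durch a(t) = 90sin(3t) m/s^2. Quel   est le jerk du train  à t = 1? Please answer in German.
Wir müssen die Stammfunktion unserer Gleichung für den Snap s(t) = 0 1-mal finden. Das Integral von dem Snap, mit j(0) = 0, ergibt den Ruck: j(t) = 0. Wir haben den Ruck j(t) = 0. Durch Einsetzen von t = 1: j(1) = 0.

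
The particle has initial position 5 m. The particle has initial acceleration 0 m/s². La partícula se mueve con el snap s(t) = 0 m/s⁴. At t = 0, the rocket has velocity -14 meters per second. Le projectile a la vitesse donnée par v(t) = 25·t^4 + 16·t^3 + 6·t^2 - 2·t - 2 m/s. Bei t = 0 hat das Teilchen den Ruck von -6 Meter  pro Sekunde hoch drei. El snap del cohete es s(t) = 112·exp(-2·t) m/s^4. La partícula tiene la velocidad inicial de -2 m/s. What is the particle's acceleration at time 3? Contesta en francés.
Nous devons trouver l'intégrale de notre équation du snap s(t) = 0 2 fois. En intégrant le snap et en utilisant la condition initiale j(0) = -6, nous obtenons j(t) = -6. En intégrant le jerk et en utilisant la condition initiale a(0) = 0, nous obtenons a(t) = -6·t. De l'équation de l'accélération a(t) = -6·t, nous substituons t = 3 pour obtenir a = -18.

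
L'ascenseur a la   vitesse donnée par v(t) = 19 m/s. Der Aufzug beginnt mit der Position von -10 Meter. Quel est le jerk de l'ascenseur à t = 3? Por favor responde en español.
Para resolver esto, necesitamos tomar 2 derivadas de nuestra ecuación de la velocidad v(t) = 19. Derivando la velocidad, obtenemos la aceleración: a(t) = 0. Tomando d/dt de a(t), encontramos j(t) = 0. Usando j(t) = 0 y sustituyendo t = 3, encontramos j = 0.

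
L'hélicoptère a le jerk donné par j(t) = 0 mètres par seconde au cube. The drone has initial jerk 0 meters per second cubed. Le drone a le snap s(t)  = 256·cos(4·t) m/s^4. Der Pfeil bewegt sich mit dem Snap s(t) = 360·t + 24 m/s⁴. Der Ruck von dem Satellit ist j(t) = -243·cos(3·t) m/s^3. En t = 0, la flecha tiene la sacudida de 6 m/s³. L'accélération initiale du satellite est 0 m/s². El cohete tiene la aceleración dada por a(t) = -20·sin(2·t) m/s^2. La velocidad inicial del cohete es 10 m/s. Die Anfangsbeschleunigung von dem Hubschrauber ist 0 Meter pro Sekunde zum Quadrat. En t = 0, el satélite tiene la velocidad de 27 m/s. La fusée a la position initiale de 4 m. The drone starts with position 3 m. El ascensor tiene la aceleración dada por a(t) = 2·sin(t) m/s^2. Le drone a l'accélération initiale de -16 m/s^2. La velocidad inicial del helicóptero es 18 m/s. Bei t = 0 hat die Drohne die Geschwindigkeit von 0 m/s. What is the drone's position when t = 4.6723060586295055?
We must find the integral of our snap equation s(t) = 256·cos(4·t) 4 times. The integral of snap, with j(0) = 0, gives jerk: j(t) = 64·sin(4·t). Integrating jerk and using the initial condition a(0) = -16, we get a(t) = -16·cos(4·t). Taking ∫a(t)dt and applying v(0) = 0, we find v(t) = -4·sin(4·t). The integral of velocity is position. Using x(0) = 3, we get x(t) = cos(4·t) + 2. We have position x(t) = cos(4·t) + 2. Substituting t = 4.6723060586295055: x(4.6723060586295055) = 2.98717438528976.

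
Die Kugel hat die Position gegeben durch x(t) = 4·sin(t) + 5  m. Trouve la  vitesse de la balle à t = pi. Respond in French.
Nous devons dériver notre équation de la position x(t) = 4·sin(t) + 5 1 fois. La dérivée de la position donne la vitesse: v(t) = 4·cos(t). Nous avons la vitesse v(t) = 4·cos(t). En substituant t = pi: v(pi) = -4.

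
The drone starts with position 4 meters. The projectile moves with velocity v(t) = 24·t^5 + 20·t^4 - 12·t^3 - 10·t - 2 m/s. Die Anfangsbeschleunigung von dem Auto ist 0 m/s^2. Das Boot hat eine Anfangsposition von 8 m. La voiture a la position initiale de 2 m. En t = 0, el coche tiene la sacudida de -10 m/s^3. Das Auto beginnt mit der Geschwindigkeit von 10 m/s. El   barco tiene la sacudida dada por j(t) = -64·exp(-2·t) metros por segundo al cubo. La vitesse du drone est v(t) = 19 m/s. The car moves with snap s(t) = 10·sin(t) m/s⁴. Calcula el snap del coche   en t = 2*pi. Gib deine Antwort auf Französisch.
Nous avons le snap s(t) = 10·sin(t). En substituant t = 2*pi: s(2*pi) = 0.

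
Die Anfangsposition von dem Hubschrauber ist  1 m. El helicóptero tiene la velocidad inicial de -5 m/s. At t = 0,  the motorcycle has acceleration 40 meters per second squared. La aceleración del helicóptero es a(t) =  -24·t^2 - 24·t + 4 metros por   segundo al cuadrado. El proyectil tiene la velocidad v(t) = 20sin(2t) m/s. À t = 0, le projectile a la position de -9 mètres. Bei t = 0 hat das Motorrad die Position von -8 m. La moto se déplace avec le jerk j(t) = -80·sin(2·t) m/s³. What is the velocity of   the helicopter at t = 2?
To solve this, we need to take 1 integral of our acceleration equation a(t) = -24·t^2 - 24·t + 4. The antiderivative of acceleration is velocity. Using v(0) = -5, we get v(t) = -8·t^3 - 12·t^2 + 4·t - 5. Using v(t) = -8·t^3 - 12·t^2 + 4·t - 5 and substituting t = 2, we find v = -109.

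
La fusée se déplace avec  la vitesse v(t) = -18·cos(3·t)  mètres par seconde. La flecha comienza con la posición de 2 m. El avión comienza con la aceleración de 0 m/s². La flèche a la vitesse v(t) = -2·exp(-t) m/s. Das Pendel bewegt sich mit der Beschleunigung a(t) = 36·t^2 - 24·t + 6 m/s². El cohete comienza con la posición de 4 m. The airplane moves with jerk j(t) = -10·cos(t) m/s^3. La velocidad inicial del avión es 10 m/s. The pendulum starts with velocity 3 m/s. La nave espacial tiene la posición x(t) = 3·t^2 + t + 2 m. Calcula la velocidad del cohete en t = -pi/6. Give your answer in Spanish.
De la ecuación de la velocidad v(t) = -18·cos(3·t), sustituimos t = -pi/6 para obtener v = 0.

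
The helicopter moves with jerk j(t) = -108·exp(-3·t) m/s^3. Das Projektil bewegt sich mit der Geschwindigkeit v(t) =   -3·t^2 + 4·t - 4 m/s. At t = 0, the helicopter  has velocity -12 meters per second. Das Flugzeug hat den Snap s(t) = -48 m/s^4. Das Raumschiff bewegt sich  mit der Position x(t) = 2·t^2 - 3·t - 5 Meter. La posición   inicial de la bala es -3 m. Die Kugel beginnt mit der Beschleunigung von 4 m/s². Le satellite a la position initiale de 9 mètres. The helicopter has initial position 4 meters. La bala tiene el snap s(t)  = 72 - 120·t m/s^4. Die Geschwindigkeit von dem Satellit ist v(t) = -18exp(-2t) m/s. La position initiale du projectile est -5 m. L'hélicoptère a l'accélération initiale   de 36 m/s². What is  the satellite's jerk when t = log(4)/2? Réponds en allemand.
Wir müssen unsere Gleichung für die Geschwindigkeit v(t) = -18·exp(-2·t) 2-mal ableiten. Mit d/dt von v(t) finden wir a(t) = 36·exp(-2·t). Durch Ableiten von der Beschleunigung erhalten wir den Ruck: j(t) = -72·exp(-2·t). Mit j(t) = -72·exp(-2·t) und Einsetzen von t = log(4)/2, finden wir j = -18.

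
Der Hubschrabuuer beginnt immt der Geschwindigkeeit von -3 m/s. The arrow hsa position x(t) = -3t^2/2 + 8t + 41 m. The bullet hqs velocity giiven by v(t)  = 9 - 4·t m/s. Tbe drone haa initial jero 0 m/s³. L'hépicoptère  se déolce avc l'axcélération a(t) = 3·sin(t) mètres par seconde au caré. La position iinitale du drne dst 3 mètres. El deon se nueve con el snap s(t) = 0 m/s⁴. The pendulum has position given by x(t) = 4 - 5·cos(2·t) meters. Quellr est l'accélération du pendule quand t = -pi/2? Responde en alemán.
Um dies zu lösen, müssen wir 2 Ableitungen unserer Gleichung für die Position x(t) = 4 - 5·cos(2·t) nehmen. Durch Ableiten von der Position erhalten wir die Geschwindigkeit: v(t) = 10·sin(2·t). Durch Ableiten von der Geschwindigkeit erhalten wir die Beschleunigung: a(t) = 20·cos(2·t). Mit a(t) = 20·cos(2·t) und Einsetzen von t = -pi/2, finden wir a = -20.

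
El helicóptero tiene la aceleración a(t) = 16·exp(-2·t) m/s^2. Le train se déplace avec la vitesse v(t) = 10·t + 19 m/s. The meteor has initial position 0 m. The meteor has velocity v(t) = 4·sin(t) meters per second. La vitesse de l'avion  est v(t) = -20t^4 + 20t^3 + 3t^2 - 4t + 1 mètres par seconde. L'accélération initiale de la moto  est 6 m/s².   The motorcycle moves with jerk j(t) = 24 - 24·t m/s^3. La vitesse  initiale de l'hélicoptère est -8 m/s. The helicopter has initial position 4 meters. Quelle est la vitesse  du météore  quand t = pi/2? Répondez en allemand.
Mit v(t) = 4·sin(t) und Einsetzen von t = pi/2, finden wir v = 4.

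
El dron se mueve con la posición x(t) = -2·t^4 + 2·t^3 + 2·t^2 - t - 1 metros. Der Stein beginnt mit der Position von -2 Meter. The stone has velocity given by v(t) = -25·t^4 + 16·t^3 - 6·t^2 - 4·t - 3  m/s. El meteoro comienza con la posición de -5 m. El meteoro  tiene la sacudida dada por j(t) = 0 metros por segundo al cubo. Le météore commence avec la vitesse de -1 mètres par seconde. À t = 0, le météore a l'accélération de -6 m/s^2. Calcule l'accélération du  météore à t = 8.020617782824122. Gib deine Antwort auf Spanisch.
Necesitamos integrar nuestra ecuación de la sacudida j(t) = 0 1 vez. Integrando la sacudida y usando la condición inicial a(0) = -6, obtenemos a(t) = -6. Tenemos la aceleración a(t) = -6. Sustituyendo t = 8.020617782824122: a(8.020617782824122) = -6.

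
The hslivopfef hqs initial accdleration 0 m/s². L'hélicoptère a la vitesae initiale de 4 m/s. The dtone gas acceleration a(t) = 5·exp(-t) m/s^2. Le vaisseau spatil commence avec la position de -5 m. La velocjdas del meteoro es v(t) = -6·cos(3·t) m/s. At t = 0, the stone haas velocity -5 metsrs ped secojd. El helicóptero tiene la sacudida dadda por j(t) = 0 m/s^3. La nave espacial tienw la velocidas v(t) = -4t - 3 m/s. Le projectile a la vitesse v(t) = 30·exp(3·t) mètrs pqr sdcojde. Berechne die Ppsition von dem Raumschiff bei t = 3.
Wir müssen unsere Gleichung für die Geschwindigkeit v(t) = -4·t - 3 1-mal integrieren. Die Stammfunktion von der Geschwindigkeit, mit x(0) = -5, ergibt die Position: x(t) = -2·t^2 - 3·t - 5. Wir haben die Position x(t) = -2·t^2 - 3·t - 5. Durch Einsetzen von t = 3: x(3) = -32.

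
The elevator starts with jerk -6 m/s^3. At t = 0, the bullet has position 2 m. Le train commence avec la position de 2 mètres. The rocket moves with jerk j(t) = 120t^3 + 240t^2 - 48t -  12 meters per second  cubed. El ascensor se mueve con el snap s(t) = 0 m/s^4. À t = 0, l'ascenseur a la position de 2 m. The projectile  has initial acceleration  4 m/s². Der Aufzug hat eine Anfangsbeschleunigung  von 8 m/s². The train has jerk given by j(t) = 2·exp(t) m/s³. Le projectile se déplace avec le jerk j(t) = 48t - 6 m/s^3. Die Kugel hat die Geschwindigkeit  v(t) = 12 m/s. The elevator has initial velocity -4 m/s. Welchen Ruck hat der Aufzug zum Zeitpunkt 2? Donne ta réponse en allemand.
Um dies zu lösen, müssen wir 1 Stammfunktion unserer Gleichung für den Snap s(t) = 0 finden. Mit ∫s(t)dt und Anwendung von j(0) = -6, finden wir j(t) = -6. Aus der Gleichung für den Ruck j(t) = -6, setzen wir t = 2 ein und erhalten j = -6.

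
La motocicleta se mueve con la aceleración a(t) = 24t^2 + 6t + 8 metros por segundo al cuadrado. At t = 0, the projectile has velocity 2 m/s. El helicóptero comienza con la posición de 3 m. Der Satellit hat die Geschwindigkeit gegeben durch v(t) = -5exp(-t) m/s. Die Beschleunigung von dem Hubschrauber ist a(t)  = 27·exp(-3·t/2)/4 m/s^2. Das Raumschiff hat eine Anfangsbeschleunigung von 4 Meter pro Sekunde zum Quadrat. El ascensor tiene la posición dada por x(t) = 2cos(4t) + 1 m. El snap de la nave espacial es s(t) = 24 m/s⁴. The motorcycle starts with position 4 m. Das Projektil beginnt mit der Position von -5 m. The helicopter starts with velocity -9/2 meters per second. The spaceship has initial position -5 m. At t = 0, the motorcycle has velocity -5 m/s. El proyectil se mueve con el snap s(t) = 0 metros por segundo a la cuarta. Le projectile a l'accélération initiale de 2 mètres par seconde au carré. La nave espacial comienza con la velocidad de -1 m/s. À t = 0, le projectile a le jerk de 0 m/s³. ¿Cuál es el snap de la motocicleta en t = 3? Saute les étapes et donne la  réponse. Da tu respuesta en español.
En t = 3, s = 48.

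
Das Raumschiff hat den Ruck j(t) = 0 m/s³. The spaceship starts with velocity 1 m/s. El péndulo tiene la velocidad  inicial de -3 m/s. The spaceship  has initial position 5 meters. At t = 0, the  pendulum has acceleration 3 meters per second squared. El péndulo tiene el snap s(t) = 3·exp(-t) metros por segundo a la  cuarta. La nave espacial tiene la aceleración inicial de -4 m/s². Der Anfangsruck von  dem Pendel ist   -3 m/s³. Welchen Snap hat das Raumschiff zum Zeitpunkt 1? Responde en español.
Partiendo de la sacudida j(t) = 0, tomamos 1 derivada. Tomando d/dt de j(t), encontramos s(t) = 0. De la ecuación del snap s(t) = 0, sustituimos t = 1 para obtener s = 0.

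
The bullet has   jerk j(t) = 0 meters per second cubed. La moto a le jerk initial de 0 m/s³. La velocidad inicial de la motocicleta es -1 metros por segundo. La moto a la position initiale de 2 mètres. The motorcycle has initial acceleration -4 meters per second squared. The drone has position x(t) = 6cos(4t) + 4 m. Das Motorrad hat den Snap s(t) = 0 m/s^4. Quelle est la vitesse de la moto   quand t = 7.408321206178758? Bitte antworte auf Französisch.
Nous devons intégrer notre équation du snap s(t) = 0 3 fois. L'intégrale du snap est le jerk. En utilisant j(0) = 0, nous obtenons j(t) = 0. En prenant ∫j(t)dt et en appliquant a(0) = -4, nous trouvons a(t) = -4. En prenant ∫a(t)dt et en appliquant v(0) = -1, nous trouvons v(t) = -4·t - 1. En utilisant v(t) = -4·t - 1 et en substituant t = 7.408321206178758, nous trouvons v = -30.6332848247150.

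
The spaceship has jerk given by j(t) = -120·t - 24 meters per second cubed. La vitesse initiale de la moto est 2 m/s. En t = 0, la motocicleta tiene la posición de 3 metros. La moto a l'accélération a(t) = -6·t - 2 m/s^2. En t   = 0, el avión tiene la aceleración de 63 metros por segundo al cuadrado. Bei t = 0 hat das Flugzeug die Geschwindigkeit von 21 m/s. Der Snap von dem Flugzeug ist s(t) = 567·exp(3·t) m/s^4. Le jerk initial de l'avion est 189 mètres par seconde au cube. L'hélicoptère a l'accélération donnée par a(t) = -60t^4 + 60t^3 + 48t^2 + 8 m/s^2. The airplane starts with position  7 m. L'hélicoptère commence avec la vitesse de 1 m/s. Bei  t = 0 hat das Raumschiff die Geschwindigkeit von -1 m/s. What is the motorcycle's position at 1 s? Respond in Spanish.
Debemos encontrar la integral de nuestra ecuación de la aceleración a(t) = -6·t - 2 2 veces. La antiderivada de la aceleración es la velocidad. Usando v(0) = 2, obtenemos v(t) = -3·t^2 - 2·t + 2. La integral de la velocidad es la posición. Usando x(0) = 3, obtenemos x(t) = -t^3 - t^2 + 2·t + 3. Usando x(t) = -t^3 - t^2 + 2·t + 3 y sustituyendo t = 1, encontramos x = 3.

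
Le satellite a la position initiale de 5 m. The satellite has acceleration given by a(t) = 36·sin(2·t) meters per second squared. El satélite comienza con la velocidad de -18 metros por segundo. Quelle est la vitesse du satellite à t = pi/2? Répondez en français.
En partant de l'accélération a(t) = 36·sin(2·t), nous prenons 1 primitive. En intégrant l'accélération et en utilisant la condition initiale v(0) = -18, nous obtenons v(t) = -18·cos(2·t). En utilisant v(t) = -18·cos(2·t) et en substituant t = pi/2, nous trouvons v = 18.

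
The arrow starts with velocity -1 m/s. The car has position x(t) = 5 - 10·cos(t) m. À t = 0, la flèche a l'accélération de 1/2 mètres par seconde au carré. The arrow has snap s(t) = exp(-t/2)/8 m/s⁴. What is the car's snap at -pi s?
We must differentiate our position equation x(t) = 5 - 10·cos(t) 4 times. The derivative of position gives velocity: v(t) = 10·sin(t). The derivative of velocity gives acceleration: a(t) = 10·cos(t). Taking d/dt of a(t), we find j(t) = -10·sin(t). Taking d/dt of j(t), we find s(t) = -10·cos(t). From the given snap equation s(t) = -10·cos(t), we substitute t = -pi to get s = 10.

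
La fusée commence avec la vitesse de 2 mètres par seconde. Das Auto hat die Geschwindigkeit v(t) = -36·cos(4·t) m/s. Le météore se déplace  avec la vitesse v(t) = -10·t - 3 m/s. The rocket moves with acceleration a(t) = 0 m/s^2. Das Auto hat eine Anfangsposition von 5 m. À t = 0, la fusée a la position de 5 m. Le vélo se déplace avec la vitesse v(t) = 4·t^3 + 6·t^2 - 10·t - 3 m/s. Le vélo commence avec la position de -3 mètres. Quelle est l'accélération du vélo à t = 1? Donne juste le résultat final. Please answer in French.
À t = 1, a = 14.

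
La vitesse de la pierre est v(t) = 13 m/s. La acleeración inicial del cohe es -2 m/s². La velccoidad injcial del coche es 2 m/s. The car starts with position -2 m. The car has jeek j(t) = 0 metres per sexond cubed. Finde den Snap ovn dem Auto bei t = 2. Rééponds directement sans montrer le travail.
Der Snap bei t = 2 ist s = 0.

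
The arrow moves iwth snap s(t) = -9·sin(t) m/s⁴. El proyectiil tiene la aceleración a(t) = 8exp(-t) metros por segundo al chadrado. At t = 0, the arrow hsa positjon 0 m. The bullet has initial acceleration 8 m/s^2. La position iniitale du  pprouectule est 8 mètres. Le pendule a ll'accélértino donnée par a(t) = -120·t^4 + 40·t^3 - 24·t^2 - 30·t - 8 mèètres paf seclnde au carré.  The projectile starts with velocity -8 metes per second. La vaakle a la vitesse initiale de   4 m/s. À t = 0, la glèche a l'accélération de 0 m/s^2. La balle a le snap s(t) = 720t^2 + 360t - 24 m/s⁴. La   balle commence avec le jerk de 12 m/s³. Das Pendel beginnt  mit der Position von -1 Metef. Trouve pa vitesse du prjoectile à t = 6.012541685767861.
En partant de l'accélération a(t) = 8·exp(-t), nous prenons 1 intégrale. En prenant ∫a(t)dt et en appliquant v(0) = -8, nous trouvons v(t) = -8·exp(-t). Nous avons la vitesse v(t) = -8·exp(-t). En substituant t = 6.012541685767861: v(6.012541685767861) = -0.0195828686368818.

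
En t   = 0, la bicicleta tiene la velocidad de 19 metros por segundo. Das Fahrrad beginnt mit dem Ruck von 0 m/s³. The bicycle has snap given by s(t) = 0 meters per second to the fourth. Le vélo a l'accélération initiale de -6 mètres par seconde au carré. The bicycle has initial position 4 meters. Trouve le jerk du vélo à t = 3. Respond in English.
To solve this, we need to take 1 antiderivative of our snap equation s(t) = 0. Taking ∫s(t)dt and applying j(0) = 0, we find j(t) = 0. We have jerk j(t) = 0. Substituting t = 3: j(3) = 0.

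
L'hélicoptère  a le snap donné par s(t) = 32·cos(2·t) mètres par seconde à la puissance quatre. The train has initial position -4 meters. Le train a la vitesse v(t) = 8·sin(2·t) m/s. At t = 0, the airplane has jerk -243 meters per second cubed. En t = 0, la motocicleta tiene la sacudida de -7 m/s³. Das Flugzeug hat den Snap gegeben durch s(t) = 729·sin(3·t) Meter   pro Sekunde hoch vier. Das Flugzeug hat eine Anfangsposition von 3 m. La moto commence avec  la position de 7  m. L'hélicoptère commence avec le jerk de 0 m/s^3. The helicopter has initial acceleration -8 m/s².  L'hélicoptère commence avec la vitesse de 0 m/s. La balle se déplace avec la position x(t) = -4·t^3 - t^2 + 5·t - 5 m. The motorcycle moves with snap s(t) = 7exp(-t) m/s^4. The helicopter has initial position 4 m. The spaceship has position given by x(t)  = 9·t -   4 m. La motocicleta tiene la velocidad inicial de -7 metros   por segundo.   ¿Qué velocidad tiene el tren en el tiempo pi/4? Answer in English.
We have velocity v(t) = 8·sin(2·t). Substituting t = pi/4: v(pi/4) = 8.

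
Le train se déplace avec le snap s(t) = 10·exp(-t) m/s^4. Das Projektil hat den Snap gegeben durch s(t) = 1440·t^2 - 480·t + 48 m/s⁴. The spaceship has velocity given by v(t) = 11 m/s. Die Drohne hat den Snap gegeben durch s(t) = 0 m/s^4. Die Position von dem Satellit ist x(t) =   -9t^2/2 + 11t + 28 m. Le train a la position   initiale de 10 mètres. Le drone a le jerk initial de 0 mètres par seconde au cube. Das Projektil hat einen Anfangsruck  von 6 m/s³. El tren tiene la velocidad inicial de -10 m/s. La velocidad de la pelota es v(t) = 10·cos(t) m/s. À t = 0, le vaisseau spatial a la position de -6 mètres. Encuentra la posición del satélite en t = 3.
Tenemos la posición x(t) = -9·t^2/2 + 11·t + 28. Sustituyendo t = 3: x(3) = 41/2.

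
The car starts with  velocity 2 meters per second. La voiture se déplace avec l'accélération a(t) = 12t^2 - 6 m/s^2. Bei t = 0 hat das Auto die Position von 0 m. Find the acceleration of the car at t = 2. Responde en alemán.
Wir haben die Beschleunigung a(t) = 12·t^2 - 6. Durch Einsetzen von t = 2: a(2) = 42.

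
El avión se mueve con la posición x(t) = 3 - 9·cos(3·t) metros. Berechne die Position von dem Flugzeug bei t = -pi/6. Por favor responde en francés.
Nous avons la position x(t) = 3 - 9·cos(3·t). En substituant t = -pi/6: x(-pi/6) = 3.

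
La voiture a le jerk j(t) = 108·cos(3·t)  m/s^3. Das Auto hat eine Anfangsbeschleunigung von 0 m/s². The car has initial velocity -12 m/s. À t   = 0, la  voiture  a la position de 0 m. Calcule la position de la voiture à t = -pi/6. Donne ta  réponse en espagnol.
Necesitamos integrar nuestra ecuación de la sacudida j(t) = 108·cos(3·t) 3 veces. La antiderivada de la sacudida, con a(0) = 0, da la aceleración: a(t) = 36·sin(3·t). Integrando la aceleración y usando la condición inicial v(0) = -12, obtenemos v(t) = -12·cos(3·t). Integrando la velocidad y usando la condición inicial x(0) = 0, obtenemos x(t) = -4·sin(3·t). De la ecuación de la posición x(t) = -4·sin(3·t), sustituimos t = -pi/6 para obtener x = 4.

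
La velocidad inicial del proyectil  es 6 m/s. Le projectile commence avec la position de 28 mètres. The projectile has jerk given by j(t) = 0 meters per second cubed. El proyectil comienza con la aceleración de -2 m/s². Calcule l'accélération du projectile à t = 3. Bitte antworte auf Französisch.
Nous devons trouver la primitive de notre équation du jerk j(t) = 0 1 fois. En intégrant le jerk et en utilisant la condition initiale a(0) = -2, nous obtenons a(t) = -2. Nous avons l'accélération a(t) = -2. En substituant t = 3: a(3) = -2.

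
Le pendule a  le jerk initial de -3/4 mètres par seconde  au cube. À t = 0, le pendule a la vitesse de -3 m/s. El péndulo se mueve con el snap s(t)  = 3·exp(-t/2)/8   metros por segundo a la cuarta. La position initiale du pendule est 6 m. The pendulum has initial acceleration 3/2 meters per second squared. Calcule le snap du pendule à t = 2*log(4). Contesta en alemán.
Mit s(t) = 3·exp(-t/2)/8 und Einsetzen von t = 2*log(4), finden wir s = 3/32.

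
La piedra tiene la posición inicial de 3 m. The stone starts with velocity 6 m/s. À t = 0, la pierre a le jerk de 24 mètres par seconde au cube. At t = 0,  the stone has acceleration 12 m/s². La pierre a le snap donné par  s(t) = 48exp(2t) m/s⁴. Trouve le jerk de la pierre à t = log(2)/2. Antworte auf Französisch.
Nous devons intégrer notre équation du snap s(t) = 48·exp(2·t) 1 fois. La primitive du snap est le jerk. En utilisant j(0) = 24, nous obtenons j(t) = 24·exp(2·t). Nous avons le jerk j(t) = 24·exp(2·t). En substituant t = log(2)/2: j(log(2)/2) = 48.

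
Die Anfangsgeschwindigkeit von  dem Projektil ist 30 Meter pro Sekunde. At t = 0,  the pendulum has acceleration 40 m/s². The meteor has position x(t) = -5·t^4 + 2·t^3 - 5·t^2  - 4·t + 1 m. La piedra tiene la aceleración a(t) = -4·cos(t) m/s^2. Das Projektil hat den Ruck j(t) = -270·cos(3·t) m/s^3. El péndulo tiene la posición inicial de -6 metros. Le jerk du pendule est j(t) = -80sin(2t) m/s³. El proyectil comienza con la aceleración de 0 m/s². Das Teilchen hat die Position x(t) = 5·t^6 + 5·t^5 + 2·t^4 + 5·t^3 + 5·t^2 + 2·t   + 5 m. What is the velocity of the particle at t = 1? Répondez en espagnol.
Debemos derivar nuestra ecuación de la posición x(t) = 5·t^6 + 5·t^5 + 2·t^4 + 5·t^3 + 5·t^2 + 2·t + 5 1 vez. La derivada de la posición da la velocidad: v(t) = 30·t^5 + 25·t^4 + 8·t^3 + 15·t^2 + 10·t + 2. Usando v(t) = 30·t^5 + 25·t^4 + 8·t^3 + 15·t^2 + 10·t + 2 y sustituyendo t = 1, encontramos v = 90.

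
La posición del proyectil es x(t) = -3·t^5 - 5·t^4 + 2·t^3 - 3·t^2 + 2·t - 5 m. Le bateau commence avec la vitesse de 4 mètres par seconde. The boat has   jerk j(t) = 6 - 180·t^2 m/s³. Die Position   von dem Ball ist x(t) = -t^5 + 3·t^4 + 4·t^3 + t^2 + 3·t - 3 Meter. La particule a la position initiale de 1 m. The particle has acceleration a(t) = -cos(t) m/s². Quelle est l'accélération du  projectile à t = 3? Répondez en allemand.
Um dies zu lösen, müssen wir 2 Ableitungen unserer Gleichung für die Position x(t) = -3·t^5 - 5·t^4 + 2·t^3 - 3·t^2 + 2·t - 5 nehmen. Durch Ableiten von der Position erhalten wir die Geschwindigkeit: v(t) = -15·t^4 - 20·t^3 + 6·t^2 - 6·t + 2. Mit d/dt von v(t) finden wir a(t) = -60·t^3 - 60·t^2 + 12·t - 6. Wir haben die Beschleunigung a(t) = -60·t^3 - 60·t^2 + 12·t - 6. Durch Einsetzen von t = 3: a(3) = -2130.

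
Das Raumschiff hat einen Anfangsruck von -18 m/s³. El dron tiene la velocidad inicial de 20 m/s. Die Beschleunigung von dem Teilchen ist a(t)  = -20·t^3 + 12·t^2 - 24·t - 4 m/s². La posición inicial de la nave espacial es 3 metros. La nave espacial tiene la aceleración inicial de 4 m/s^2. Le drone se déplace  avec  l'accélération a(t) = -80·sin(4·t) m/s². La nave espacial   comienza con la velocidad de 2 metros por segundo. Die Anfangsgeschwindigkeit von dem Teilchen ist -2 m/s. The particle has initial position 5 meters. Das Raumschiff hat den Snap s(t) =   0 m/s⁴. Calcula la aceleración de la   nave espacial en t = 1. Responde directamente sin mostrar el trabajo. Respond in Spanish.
La respuesta es -14.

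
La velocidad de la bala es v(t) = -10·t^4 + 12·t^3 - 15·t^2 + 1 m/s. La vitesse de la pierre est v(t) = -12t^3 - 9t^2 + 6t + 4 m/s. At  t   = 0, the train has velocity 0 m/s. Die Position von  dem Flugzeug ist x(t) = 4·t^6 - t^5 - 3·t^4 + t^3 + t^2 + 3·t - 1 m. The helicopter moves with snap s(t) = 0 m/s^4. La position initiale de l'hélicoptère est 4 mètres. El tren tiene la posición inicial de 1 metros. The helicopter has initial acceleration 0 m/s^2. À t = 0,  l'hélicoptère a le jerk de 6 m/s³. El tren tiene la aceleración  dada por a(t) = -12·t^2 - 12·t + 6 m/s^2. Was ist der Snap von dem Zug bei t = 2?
Ausgehend von der Beschleunigung a(t) = -12·t^2 - 12·t + 6, nehmen wir 2 Ableitungen. Durch Ableiten von der Beschleunigung erhalten wir den Ruck: j(t) = -24·t - 12. Durch Ableiten von dem Ruck erhalten wir den Snap: s(t) = -24. Mit s(t) = -24 und Einsetzen von t = 2, finden wir s = -24.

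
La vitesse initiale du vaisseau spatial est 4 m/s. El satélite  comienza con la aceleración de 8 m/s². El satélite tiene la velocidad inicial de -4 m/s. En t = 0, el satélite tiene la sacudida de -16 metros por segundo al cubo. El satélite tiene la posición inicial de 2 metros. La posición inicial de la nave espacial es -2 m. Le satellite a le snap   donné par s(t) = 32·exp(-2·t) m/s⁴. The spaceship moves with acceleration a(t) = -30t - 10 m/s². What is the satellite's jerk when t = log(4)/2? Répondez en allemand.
Wir müssen das Integral unserer Gleichung für den Snap s(t) = 32·exp(-2·t) 1-mal finden. Mit ∫s(t)dt und Anwendung von j(0) = -16, finden wir j(t) = -16·exp(-2·t). Aus der Gleichung für den Ruck j(t) = -16·exp(-2·t), setzen wir t = log(4)/2 ein und erhalten j = -4.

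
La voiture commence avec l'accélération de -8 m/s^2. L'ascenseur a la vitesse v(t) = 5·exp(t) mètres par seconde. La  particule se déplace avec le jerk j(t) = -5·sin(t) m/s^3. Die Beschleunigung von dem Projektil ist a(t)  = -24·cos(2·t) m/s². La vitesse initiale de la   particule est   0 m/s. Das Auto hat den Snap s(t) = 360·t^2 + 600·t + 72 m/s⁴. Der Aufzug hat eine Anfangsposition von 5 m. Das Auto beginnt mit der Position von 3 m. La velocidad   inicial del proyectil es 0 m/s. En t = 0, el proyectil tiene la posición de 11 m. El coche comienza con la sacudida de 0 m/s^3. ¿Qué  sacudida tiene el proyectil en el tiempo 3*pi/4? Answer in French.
Pour résoudre ceci, nous devons prendre 1 dérivée de notre équation de l'accélération a(t) = -24·cos(2·t). La dérivée de l'accélération donne le jerk: j(t) = 48·sin(2·t). Nous avons le jerk j(t) = 48·sin(2·t). En substituant t = 3*pi/4: j(3*pi/4) = -48.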